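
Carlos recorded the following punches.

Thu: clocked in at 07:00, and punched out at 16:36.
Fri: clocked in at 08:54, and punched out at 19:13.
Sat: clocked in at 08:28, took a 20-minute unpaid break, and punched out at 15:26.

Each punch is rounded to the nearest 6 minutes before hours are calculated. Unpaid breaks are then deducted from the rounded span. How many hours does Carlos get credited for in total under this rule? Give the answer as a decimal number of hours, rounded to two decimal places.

26.47 hours

Thu: in 07:00→07:00, out 16:36→16:36; 9 h 36 min
Fri: in 08:54→08:54, out 19:13→19:12; 10 h 18 min
Sat: in 08:28→08:30, out 15:26→15:24; 6 h 54 min − 20 min = 6 h 34 min
Total credited: 26 h 28 min.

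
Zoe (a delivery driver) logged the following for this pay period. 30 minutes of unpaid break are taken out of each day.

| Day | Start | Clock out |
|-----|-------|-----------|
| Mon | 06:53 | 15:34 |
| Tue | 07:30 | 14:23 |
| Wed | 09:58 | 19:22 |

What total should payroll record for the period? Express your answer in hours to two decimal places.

Mon: 06:53–15:34 = 8 h 41 min; less 30 min break → 8 h 11 min
Tue: 07:30–14:23 = 6 h 53 min; less 30 min break → 6 h 23 min
Wed: 09:58–19:22 = 9 h 24 min; less 30 min break → 8 h 54 min
Total: 8 h 11 min + 6 h 23 min + 8 h 54 min = 23 h 28 min.

23.47 hours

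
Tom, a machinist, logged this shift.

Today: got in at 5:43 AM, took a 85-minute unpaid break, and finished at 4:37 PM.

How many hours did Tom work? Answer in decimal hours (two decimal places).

9.48 hours

Today: 5:43 AM–4:37 PM = 10 h 54 min; less 85 min break → 9 h 29 min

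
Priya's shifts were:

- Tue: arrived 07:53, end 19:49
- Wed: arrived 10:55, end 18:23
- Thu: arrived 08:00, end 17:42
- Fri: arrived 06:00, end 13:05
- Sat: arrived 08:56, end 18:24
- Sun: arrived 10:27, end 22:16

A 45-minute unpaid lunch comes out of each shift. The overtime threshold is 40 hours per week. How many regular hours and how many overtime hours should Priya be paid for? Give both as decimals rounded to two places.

Regular 40.00 hours, overtime 12.97 hours

Tue: 07:53–19:49 = 11 h 56 min; less 45 min break → 11 h 11 min
Wed: 10:55–18:23 = 7 h 28 min; less 45 min break → 6 h 43 min
Thu: 08:00–17:42 = 9 h 42 min; less 45 min break → 8 h 57 min
Fri: 06:00–13:05 = 7 h 5 min; less 45 min break → 6 h 20 min
Sat: 08:56–18:24 = 9 h 28 min; less 45 min break → 8 h 43 min
Sun: 10:27–22:16 = 11 h 49 min; less 45 min break → 11 h 4 min
Total worked: 52 h 58 min = 52.97 h.
Threshold 40 h → overtime 12 h 58 min, regular 40 h 0 min.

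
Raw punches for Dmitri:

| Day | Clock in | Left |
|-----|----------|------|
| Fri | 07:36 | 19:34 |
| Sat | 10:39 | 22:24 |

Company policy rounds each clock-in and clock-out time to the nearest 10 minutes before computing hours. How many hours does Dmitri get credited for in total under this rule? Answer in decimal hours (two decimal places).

Fri: in 07:36→07:40, out 19:34→19:30; 11 h 50 min
Sat: in 10:39→10:40, out 22:24→22:20; 11 h 40 min
Total credited: 23 h 30 min.

23.50 hours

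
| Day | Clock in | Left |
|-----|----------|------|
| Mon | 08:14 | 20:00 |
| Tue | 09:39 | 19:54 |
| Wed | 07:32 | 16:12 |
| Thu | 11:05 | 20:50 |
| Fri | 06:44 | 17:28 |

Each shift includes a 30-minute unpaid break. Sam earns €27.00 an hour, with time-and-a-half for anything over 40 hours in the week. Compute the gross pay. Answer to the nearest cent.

€1431.00

Mon: 08:14–20:00 = 11 h 46 min; less 30 min break → 11 h 16 min
Tue: 09:39–19:54 = 10 h 15 min; less 30 min break → 9 h 45 min
Wed: 07:32–16:12 = 8 h 40 min; less 30 min break → 8 h 10 min
Thu: 11:05–20:50 = 9 h 45 min; less 30 min break → 9 h 15 min
Fri: 06:44–17:28 = 10 h 44 min; less 30 min break → 10 h 14 min
Total worked: 48 h 40 min = 2920 min.
Regular 40 h 0 min = 2400 min at €27.00/h; overtime 8 h 40 min = 520 min at €40.50/h.
Pay = (2400 × €27.00 + 520 × €40.50) ÷ 60 = €1431.00.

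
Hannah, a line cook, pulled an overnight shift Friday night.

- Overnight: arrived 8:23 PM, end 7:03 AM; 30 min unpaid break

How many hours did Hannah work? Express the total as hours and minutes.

Overnight: 8:23 PM → midnight = 3 h 37 min; midnight → 7:03 AM = 7 h 3 min; span 10 h 40 min; less 30 min break → 10 h 10 min

10 h 10 min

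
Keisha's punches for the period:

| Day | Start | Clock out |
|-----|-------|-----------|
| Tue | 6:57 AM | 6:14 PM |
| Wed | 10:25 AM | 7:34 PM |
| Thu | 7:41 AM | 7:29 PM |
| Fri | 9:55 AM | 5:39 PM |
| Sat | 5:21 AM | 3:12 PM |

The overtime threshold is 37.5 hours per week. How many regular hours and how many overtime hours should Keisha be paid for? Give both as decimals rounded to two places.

Tue: 6:57 AM–6:14 PM = 11 h 17 min
Wed: 10:25 AM–7:34 PM = 9 h 9 min
Thu: 7:41 AM–7:29 PM = 11 h 48 min
Fri: 9:55 AM–5:39 PM = 7 h 44 min
Sat: 5:21 AM–3:12 PM = 9 h 51 min
Total worked: 49 h 49 min = 49.82 h.
Threshold 37.5 h → overtime 12 h 19 min, regular 37 h 30 min.

Regular 37.50 hours, overtime 12.32 hours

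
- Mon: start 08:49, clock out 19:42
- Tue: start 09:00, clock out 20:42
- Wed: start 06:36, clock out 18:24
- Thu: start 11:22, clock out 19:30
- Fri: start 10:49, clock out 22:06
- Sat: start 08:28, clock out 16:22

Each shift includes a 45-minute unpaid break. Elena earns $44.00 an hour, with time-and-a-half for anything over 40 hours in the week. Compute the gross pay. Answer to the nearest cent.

Mon: 08:49–19:42 = 10 h 53 min; less 45 min break → 10 h 8 min
Tue: 09:00–20:42 = 11 h 42 min; less 45 min break → 10 h 57 min
Wed: 06:36–18:24 = 11 h 48 min; less 45 min break → 11 h 3 min
Thu: 11:22–19:30 = 8 h 8 min; less 45 min break → 7 h 23 min
Fri: 10:49–22:06 = 11 h 17 min; less 45 min break → 10 h 32 min
Sat: 08:28–16:22 = 7 h 54 min; less 45 min break → 7 h 9 min
Total worked: 57 h 12 min = 3432 min.
Regular 40 h 0 min = 2400 min at $44.00/h; overtime 17 h 12 min = 1032 min at $66.00/h.
Pay = (2400 × $44.00 + 1032 × $66.00) ÷ 60 = $2895.20.

$2895.20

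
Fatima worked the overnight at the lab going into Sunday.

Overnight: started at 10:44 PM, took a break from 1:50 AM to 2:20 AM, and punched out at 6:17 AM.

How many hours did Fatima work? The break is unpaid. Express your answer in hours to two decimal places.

7.05 hours

Overnight: 10:44 PM → midnight = 1 h 16 min; midnight → 6:17 AM = 6 h 17 min; span 7 h 33 min; less 30 min break → 7 h 3 min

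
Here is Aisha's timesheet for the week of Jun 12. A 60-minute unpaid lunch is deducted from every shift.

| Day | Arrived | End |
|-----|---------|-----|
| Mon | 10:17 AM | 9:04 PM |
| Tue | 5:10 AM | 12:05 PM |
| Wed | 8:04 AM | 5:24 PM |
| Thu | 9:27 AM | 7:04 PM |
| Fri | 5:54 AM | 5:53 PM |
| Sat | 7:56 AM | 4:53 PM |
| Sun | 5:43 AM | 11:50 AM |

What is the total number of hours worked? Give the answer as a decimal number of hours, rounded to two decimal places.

Mon: 10:17 AM–9:04 PM = 10 h 47 min; less 60 min break → 9 h 47 min
Tue: 5:10 AM–12:05 PM = 6 h 55 min; less 60 min break → 5 h 55 min
Wed: 8:04 AM–5:24 PM = 9 h 20 min; less 60 min break → 8 h 20 min
Thu: 9:27 AM–7:04 PM = 9 h 37 min; less 60 min break → 8 h 37 min
Fri: 5:54 AM–5:53 PM = 11 h 59 min; less 60 min break → 10 h 59 min
Sat: 7:56 AM–4:53 PM = 8 h 57 min; less 60 min break → 7 h 57 min
Sun: 5:43 AM–11:50 AM = 6 h 7 min; less 60 min break → 5 h 7 min
Total: 9 h 47 min + 5 h 55 min + 8 h 20 min + 8 h 37 min + 10 h 59 min + 7 h 57 min + 5 h 7 min = 56 h 42 min.

56.70 hours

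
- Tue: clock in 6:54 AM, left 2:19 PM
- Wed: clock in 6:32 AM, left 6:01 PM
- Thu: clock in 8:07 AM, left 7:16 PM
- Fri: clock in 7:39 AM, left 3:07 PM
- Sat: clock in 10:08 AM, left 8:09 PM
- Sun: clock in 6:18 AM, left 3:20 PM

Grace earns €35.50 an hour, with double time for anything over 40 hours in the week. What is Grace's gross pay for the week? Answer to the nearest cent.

€2596.23

Tue: 6:54 AM–2:19 PM = 7 h 25 min
Wed: 6:32 AM–6:01 PM = 11 h 29 min
Thu: 8:07 AM–7:16 PM = 11 h 9 min
Fri: 7:39 AM–3:07 PM = 7 h 28 min
Sat: 10:08 AM–8:09 PM = 10 h 1 min
Sun: 6:18 AM–3:20 PM = 9 h 2 min
Total worked: 56 h 34 min = 3394 min.
Regular 40 h 0 min = 2400 min at €35.50/h; overtime 16 h 34 min = 994 min at €71.00/h.
Pay = (2400 × €35.50 + 994 × €71.00) ÷ 60 = €2596.23.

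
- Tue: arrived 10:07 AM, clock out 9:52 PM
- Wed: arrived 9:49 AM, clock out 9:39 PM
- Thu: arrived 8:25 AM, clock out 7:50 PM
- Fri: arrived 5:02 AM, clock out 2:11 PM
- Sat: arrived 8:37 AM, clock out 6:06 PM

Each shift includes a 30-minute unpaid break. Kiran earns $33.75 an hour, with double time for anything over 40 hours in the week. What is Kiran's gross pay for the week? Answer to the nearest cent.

$2101.50

Tue: 10:07 AM–9:52 PM = 11 h 45 min; less 30 min break → 11 h 15 min
Wed: 9:49 AM–9:39 PM = 11 h 50 min; less 30 min break → 11 h 20 min
Thu: 8:25 AM–7:50 PM = 11 h 25 min; less 30 min break → 10 h 55 min
Fri: 5:02 AM–2:11 PM = 9 h 9 min; less 30 min break → 8 h 39 min
Sat: 8:37 AM–6:06 PM = 9 h 29 min; less 30 min break → 8 h 59 min
Total worked: 51 h 8 min = 3068 min.
Regular 40 h 0 min = 2400 min at $33.75/h; overtime 11 h 8 min = 668 min at $67.50/h.
Pay = (2400 × $33.75 + 668 × $67.50) ÷ 60 = $2101.50.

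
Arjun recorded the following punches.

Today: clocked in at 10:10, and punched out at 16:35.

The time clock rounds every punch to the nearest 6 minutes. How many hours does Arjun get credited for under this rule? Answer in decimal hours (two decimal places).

6.40 hours

Today: in 10:10→10:12, out 16:35→16:36; 6 h 24 min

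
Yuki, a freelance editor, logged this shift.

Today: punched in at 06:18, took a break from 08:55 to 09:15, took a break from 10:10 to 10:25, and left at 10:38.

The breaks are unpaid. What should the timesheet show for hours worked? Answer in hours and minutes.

3 h 45 min

Today: 06:18–10:38 = 4 h 20 min; less 35 min break → 3 h 45 min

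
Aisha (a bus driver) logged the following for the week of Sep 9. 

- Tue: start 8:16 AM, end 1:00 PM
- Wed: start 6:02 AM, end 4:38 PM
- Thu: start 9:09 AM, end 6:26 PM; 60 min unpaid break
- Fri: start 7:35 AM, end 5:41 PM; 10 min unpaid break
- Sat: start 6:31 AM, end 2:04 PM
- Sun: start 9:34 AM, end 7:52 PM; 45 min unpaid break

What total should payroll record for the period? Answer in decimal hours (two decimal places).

50.65 hours

Tue: 8:16 AM–1:00 PM = 4 h 44 min
Wed: 6:02 AM–4:38 PM = 10 h 36 min
Thu: 9:09 AM–6:26 PM = 9 h 17 min; less 60 min break → 8 h 17 min
Fri: 7:35 AM–5:41 PM = 10 h 6 min; less 10 min break → 9 h 56 min
Sat: 6:31 AM–2:04 PM = 7 h 33 min
Sun: 9:34 AM–7:52 PM = 10 h 18 min; less 45 min break → 9 h 33 min
Total: 4 h 44 min + 10 h 36 min + 8 h 17 min + 9 h 56 min + 7 h 33 min + 9 h 33 min = 50 h 39 min.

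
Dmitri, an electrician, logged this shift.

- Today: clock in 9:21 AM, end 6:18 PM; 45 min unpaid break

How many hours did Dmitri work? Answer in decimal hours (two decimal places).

Today: 9:21 AM–6:18 PM = 8 h 57 min; less 45 min break → 8 h 12 min

8.20 hours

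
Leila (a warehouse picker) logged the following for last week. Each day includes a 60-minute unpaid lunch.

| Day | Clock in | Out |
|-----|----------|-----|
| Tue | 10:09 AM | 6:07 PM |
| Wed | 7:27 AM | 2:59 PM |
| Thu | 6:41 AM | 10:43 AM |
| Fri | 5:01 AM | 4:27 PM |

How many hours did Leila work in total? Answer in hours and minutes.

26 h 58 min

Tue: 10:09 AM–6:07 PM = 7 h 58 min; less 60 min break → 6 h 58 min
Wed: 7:27 AM–2:59 PM = 7 h 32 min; less 60 min break → 6 h 32 min
Thu: 6:41 AM–10:43 AM = 4 h 2 min; less 60 min break → 3 h 2 min
Fri: 5:01 AM–4:27 PM = 11 h 26 min; less 60 min break → 10 h 26 min
Total: 6 h 58 min + 6 h 32 min + 3 h 2 min + 10 h 26 min = 26 h 58 min.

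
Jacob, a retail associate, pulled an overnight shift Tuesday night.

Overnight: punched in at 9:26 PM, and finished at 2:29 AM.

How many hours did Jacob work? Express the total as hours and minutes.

5 h 3 min

Overnight: 9:26 PM → midnight = 2 h 34 min; midnight → 2:29 AM = 2 h 29 min; span 5 h 3 min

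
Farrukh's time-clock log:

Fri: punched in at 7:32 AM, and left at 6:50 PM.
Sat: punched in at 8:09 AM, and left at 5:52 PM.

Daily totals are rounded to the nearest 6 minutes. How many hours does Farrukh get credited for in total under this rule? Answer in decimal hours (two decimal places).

21.00 hours

Fri: 7:32 AM–6:50 PM = 11 h 18 min → rounds to 11 h 18 min
Sat: 8:09 AM–5:52 PM = 9 h 43 min → rounds to 9 h 42 min
Total credited: 21 h 0 min.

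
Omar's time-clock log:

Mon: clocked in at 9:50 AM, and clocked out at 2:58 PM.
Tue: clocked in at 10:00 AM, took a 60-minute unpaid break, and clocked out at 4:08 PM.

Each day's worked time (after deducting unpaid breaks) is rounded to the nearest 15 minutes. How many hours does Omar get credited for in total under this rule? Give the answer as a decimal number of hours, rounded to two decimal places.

10.50 hours

Mon: 9:50 AM–2:58 PM = 5 h 8 min → rounds to 5 h 15 min
Tue: 10:00 AM–4:08 PM = 6 h 8 min − 60 min = 5 h 8 min → rounds to 5 h 15 min
Total credited: 10 h 30 min.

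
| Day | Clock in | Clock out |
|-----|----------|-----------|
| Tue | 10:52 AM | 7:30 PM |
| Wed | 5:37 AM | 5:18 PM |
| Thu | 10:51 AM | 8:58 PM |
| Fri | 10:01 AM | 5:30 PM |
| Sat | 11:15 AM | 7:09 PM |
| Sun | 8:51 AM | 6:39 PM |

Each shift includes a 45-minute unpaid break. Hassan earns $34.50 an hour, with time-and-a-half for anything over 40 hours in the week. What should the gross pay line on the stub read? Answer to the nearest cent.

$1955.29

Tue: 10:52 AM–7:30 PM = 8 h 38 min; less 45 min break → 7 h 53 min
Wed: 5:37 AM–5:18 PM = 11 h 41 min; less 45 min break → 10 h 56 min
Thu: 10:51 AM–8:58 PM = 10 h 7 min; less 45 min break → 9 h 22 min
Fri: 10:01 AM–5:30 PM = 7 h 29 min; less 45 min break → 6 h 44 min
Sat: 11:15 AM–7:09 PM = 7 h 54 min; less 45 min break → 7 h 9 min
Sun: 8:51 AM–6:39 PM = 9 h 48 min; less 45 min break → 9 h 3 min
Total worked: 51 h 7 min = 3067 min.
Regular 40 h 0 min = 2400 min at $34.50/h; overtime 11 h 7 min = 667 min at $51.75/h.
Pay = (2400 × $34.50 + 667 × $51.75) ÷ 60 = $1955.29.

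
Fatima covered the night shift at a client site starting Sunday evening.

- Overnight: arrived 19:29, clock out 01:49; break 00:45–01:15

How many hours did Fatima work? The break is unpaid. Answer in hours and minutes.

5 h 50 min

Overnight: 19:29 → midnight = 4 h 31 min; midnight → 01:49 = 1 h 49 min; span 6 h 20 min; less 30 min break → 5 h 50 min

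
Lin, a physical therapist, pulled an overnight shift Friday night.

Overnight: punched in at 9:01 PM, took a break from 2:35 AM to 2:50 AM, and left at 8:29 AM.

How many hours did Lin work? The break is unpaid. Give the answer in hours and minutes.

Overnight: 9:01 PM → midnight = 2 h 59 min; midnight → 8:29 AM = 8 h 29 min; span 11 h 28 min; less 15 min break → 11 h 13 min

11 h 13 min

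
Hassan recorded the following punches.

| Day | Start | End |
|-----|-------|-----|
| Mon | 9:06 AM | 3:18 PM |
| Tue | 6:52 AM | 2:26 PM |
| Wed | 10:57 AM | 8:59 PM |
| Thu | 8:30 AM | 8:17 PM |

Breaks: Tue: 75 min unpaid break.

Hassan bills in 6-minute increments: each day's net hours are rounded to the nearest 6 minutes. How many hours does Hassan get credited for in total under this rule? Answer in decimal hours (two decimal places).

Mon: 9:06 AM–3:18 PM = 6 h 12 min → rounds to 6 h 12 min
Tue: 6:52 AM–2:26 PM = 7 h 34 min − 75 min = 6 h 19 min → rounds to 6 h 18 min
Wed: 10:57 AM–8:59 PM = 10 h 2 min → rounds to 10 h 0 min
Thu: 8:30 AM–8:17 PM = 11 h 47 min → rounds to 11 h 48 min
Total credited: 34 h 18 min.

34.30 hours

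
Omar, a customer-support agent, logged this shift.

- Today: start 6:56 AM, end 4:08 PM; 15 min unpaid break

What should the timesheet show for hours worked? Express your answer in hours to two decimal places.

Today: 6:56 AM–4:08 PM = 9 h 12 min; less 15 min break → 8 h 57 min

8.95 hours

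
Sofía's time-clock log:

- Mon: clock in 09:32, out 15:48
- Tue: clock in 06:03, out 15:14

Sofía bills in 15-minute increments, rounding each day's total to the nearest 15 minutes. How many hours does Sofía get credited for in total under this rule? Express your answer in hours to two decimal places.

Mon: 09:32–15:48 = 6 h 16 min → rounds to 6 h 15 min
Tue: 06:03–15:14 = 9 h 11 min → rounds to 9 h 15 min
Total credited: 15 h 30 min.

15.50 hours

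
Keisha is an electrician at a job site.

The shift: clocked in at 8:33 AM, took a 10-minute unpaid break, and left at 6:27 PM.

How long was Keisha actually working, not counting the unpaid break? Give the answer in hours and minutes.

9 h 44 min

The shift: 8:33 AM–6:27 PM = 9 h 54 min; less 10 min break → 9 h 44 min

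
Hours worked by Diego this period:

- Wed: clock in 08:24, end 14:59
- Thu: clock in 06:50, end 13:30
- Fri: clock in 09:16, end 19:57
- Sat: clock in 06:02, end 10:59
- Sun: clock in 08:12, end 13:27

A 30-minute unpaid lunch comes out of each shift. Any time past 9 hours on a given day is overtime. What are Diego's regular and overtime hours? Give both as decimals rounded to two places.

Regular 30.45 hours, overtime 1.18 hours

Wed: 08:24–14:59 = 6 h 35 min; less 30 min break → 6 h 5 min
Thu: 06:50–13:30 = 6 h 40 min; less 30 min break → 6 h 10 min
Fri: 09:16–19:57 = 10 h 41 min; less 30 min break → 10 h 11 min
Sat: 06:02–10:59 = 4 h 57 min; less 30 min break → 4 h 27 min
Sun: 08:12–13:27 = 5 h 15 min; less 30 min break → 4 h 45 min
Wed reg 6 h 5 min / OT 0 h 0 min; Thu reg 6 h 10 min / OT 0 h 0 min; Fri reg 9 h 0 min / OT 1 h 11 min; Sat reg 4 h 27 min / OT 0 h 0 min; Sun reg 4 h 45 min / OT 0 h 0 min.
Totals: regular 30 h 27 min, overtime 1 h 11 min.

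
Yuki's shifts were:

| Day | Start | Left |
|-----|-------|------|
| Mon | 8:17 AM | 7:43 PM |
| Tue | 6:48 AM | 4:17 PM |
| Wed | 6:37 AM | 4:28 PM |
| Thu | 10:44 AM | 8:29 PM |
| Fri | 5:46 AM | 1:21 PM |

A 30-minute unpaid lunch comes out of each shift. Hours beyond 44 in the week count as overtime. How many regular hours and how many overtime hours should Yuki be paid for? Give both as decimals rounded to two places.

Mon: 8:17 AM–7:43 PM = 11 h 26 min; less 30 min break → 10 h 56 min
Tue: 6:48 AM–4:17 PM = 9 h 29 min; less 30 min break → 8 h 59 min
Wed: 6:37 AM–4:28 PM = 9 h 51 min; less 30 min break → 9 h 21 min
Thu: 10:44 AM–8:29 PM = 9 h 45 min; less 30 min break → 9 h 15 min
Fri: 5:46 AM–1:21 PM = 7 h 35 min; less 30 min break → 7 h 5 min
Total worked: 45 h 36 min = 45.60 h.
Threshold 44 h → overtime 1 h 36 min, regular 44 h 0 min.

Regular 44.00 hours, overtime 1.60 hours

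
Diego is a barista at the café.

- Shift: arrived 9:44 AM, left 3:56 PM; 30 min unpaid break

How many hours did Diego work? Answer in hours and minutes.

Shift: 9:44 AM–3:56 PM = 6 h 12 min; less 30 min break → 5 h 42 min

5 h 42 min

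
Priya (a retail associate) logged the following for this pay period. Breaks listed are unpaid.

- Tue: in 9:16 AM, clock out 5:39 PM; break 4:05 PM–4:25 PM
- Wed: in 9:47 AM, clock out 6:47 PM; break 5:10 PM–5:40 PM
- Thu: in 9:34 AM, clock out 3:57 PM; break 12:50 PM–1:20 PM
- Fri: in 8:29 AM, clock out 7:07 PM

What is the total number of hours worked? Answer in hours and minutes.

Tue: 9:16 AM–5:39 PM = 8 h 23 min; less 20 min break → 8 h 3 min
Wed: 9:47 AM–6:47 PM = 9 h 0 min; less 30 min break → 8 h 30 min
Thu: 9:34 AM–3:57 PM = 6 h 23 min; less 30 min break → 5 h 53 min
Fri: 8:29 AM–7:07 PM = 10 h 38 min
Total: 8 h 3 min + 8 h 30 min + 5 h 53 min + 10 h 38 min = 33 h 4 min.

33 h 4 min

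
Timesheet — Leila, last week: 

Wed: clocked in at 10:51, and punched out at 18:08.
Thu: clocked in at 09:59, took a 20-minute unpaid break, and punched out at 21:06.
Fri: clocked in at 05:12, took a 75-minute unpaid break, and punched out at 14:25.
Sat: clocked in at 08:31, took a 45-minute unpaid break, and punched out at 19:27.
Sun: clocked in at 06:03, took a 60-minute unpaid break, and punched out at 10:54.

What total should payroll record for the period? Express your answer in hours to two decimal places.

40.07 hours

Wed: 10:51–18:08 = 7 h 17 min
Thu: 09:59–21:06 = 11 h 7 min; less 20 min break → 10 h 47 min
Fri: 05:12–14:25 = 9 h 13 min; less 75 min break → 7 h 58 min
Sat: 08:31–19:27 = 10 h 56 min; less 45 min break → 10 h 11 min
Sun: 06:03–10:54 = 4 h 51 min; less 60 min break → 3 h 51 min
Total: 7 h 17 min + 10 h 47 min + 7 h 58 min + 10 h 11 min + 3 h 51 min = 40 h 4 min.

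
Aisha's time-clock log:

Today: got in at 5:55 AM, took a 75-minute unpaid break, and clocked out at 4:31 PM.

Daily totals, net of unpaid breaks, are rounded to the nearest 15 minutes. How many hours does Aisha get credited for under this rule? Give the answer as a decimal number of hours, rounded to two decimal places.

9.25 hours

Today: 5:55 AM–4:31 PM = 10 h 36 min − 75 min = 9 h 21 min → rounds to 9 h 15 min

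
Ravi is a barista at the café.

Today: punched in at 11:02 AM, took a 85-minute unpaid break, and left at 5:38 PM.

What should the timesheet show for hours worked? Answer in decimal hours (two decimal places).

5.18 hours

Today: 11:02 AM–5:38 PM = 6 h 36 min; less 85 min break → 5 h 11 min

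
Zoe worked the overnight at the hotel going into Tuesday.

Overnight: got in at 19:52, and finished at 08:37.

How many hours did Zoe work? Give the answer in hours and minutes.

Overnight: 19:52 → midnight = 4 h 8 min; midnight → 08:37 = 8 h 37 min; span 12 h 45 min

12 h 45 min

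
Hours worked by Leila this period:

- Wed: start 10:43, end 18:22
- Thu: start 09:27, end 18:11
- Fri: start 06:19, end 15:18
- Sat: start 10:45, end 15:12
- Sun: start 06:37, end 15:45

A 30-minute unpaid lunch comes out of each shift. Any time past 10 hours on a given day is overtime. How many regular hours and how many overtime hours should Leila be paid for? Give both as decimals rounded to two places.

Regular 36.45 hours, overtime 0.00 hours

Wed: 10:43–18:22 = 7 h 39 min; less 30 min break → 7 h 9 min
Thu: 09:27–18:11 = 8 h 44 min; less 30 min break → 8 h 14 min
Fri: 06:19–15:18 = 8 h 59 min; less 30 min break → 8 h 29 min
Sat: 10:45–15:12 = 4 h 27 min; less 30 min break → 3 h 57 min
Sun: 06:37–15:45 = 9 h 8 min; less 30 min break → 8 h 38 min
Wed reg 7 h 9 min / OT 0 h 0 min; Thu reg 8 h 14 min / OT 0 h 0 min; Fri reg 8 h 29 min / OT 0 h 0 min; Sat reg 3 h 57 min / OT 0 h 0 min; Sun reg 8 h 38 min / OT 0 h 0 min.
Totals: regular 36 h 27 min, overtime 0 h 0 min.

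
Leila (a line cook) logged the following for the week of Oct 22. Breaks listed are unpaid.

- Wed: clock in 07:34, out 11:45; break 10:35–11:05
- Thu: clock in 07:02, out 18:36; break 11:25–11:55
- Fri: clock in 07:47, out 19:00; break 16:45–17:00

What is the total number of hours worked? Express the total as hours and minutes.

Wed: 07:34–11:45 = 4 h 11 min; less 30 min break → 3 h 41 min
Thu: 07:02–18:36 = 11 h 34 min; less 30 min break → 11 h 4 min
Fri: 07:47–19:00 = 11 h 13 min; less 15 min break → 10 h 58 min
Total: 3 h 41 min + 11 h 4 min + 10 h 58 min = 25 h 43 min.

25 h 43 min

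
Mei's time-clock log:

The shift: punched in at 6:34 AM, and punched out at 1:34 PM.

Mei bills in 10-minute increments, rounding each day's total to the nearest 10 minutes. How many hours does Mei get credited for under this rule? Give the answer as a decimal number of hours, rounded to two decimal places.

7.00 hours

The shift: 6:34 AM–1:34 PM = 7 h 0 min → rounds to 7 h 0 min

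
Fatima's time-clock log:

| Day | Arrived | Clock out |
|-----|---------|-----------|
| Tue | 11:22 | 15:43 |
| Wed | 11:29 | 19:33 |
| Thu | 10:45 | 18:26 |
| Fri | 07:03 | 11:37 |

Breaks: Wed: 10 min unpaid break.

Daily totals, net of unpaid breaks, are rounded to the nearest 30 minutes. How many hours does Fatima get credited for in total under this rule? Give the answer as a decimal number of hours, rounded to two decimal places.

Tue: 11:22–15:43 = 4 h 21 min → rounds to 4 h 30 min
Wed: 11:29–19:33 = 8 h 4 min − 10 min = 7 h 54 min → rounds to 8 h 0 min
Thu: 10:45–18:26 = 7 h 41 min → rounds to 7 h 30 min
Fri: 07:03–11:37 = 4 h 34 min → rounds to 4 h 30 min
Total credited: 24 h 30 min.

24.50 hours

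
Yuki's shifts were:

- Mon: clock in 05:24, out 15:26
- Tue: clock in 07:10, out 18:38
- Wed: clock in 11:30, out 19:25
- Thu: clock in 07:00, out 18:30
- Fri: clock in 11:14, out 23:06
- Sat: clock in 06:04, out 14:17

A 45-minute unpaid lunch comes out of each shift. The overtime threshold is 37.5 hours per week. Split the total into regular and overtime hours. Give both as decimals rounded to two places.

Mon: 05:24–15:26 = 10 h 2 min; less 45 min break → 9 h 17 min
Tue: 07:10–18:38 = 11 h 28 min; less 45 min break → 10 h 43 min
Wed: 11:30–19:25 = 7 h 55 min; less 45 min break → 7 h 10 min
Thu: 07:00–18:30 = 11 h 30 min; less 45 min break → 10 h 45 min
Fri: 11:14–23:06 = 11 h 52 min; less 45 min break → 11 h 7 min
Sat: 06:04–14:17 = 8 h 13 min; less 45 min break → 7 h 28 min
Total worked: 56 h 30 min = 56.50 h.
Threshold 37.5 h → overtime 19 h 0 min, regular 37 h 30 min.

Regular 37.50 hours, overtime 19.00 hours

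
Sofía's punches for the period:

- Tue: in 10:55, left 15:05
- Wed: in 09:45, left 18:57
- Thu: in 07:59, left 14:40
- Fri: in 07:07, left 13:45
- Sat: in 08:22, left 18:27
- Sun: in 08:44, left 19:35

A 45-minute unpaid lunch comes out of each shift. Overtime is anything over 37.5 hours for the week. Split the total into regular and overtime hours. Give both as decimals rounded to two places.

Tue: 10:55–15:05 = 4 h 10 min; less 45 min break → 3 h 25 min
Wed: 09:45–18:57 = 9 h 12 min; less 45 min break → 8 h 27 min
Thu: 07:59–14:40 = 6 h 41 min; less 45 min break → 5 h 56 min
Fri: 07:07–13:45 = 6 h 38 min; less 45 min break → 5 h 53 min
Sat: 08:22–18:27 = 10 h 5 min; less 45 min break → 9 h 20 min
Sun: 08:44–19:35 = 10 h 51 min; less 45 min break → 10 h 6 min
Total worked: 43 h 7 min = 43.12 h.
Threshold 37.5 h → overtime 5 h 37 min, regular 37 h 30 min.

Regular 37.50 hours, overtime 5.62 hours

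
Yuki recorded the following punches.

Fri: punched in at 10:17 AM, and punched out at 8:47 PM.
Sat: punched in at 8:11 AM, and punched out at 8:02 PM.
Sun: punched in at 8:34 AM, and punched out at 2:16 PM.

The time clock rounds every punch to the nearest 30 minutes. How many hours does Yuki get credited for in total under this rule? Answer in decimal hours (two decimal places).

Fri: in 10:17 AM→10:30 AM, out 8:47 PM→9:00 PM; 10 h 30 min
Sat: in 8:11 AM→8:00 AM, out 8:02 PM→8:00 PM; 12 h 0 min
Sun: in 8:34 AM→8:30 AM, out 2:16 PM→2:30 PM; 6 h 0 min
Total credited: 28 h 30 min.

28.50 hours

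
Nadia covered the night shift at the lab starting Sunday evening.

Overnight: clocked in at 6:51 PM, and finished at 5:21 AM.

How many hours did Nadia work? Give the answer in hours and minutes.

10 h 30 min

Overnight: 6:51 PM → midnight = 5 h 9 min; midnight → 5:21 AM = 5 h 21 min; span 10 h 30 min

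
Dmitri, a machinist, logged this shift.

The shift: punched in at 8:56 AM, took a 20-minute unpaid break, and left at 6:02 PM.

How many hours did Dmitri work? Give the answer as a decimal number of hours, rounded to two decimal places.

8.77 hours

The shift: 8:56 AM–6:02 PM = 9 h 6 min; less 20 min break → 8 h 46 min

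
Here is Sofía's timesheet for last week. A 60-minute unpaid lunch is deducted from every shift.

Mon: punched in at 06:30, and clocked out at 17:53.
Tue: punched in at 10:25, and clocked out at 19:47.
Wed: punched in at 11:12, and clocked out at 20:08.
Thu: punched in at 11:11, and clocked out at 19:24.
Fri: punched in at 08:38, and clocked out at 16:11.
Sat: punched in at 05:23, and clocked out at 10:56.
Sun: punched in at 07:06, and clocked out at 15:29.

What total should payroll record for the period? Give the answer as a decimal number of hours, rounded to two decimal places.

Mon: 06:30–17:53 = 11 h 23 min; less 60 min break → 10 h 23 min
Tue: 10:25–19:47 = 9 h 22 min; less 60 min break → 8 h 22 min
Wed: 11:12–20:08 = 8 h 56 min; less 60 min break → 7 h 56 min
Thu: 11:11–19:24 = 8 h 13 min; less 60 min break → 7 h 13 min
Fri: 08:38–16:11 = 7 h 33 min; less 60 min break → 6 h 33 min
Sat: 05:23–10:56 = 5 h 33 min; less 60 min break → 4 h 33 min
Sun: 07:06–15:29 = 8 h 23 min; less 60 min break → 7 h 23 min
Total: 10 h 23 min + 8 h 22 min + 7 h 56 min + 7 h 13 min + 6 h 33 min + 4 h 33 min + 7 h 23 min = 52 h 23 min.

52.38 hours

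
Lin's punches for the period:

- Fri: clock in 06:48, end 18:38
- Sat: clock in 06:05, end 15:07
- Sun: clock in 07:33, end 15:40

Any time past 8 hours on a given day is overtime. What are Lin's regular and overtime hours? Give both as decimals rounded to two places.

Fri: 06:48–18:38 = 11 h 50 min
Sat: 06:05–15:07 = 9 h 2 min
Sun: 07:33–15:40 = 8 h 7 min
Fri reg 8 h 0 min / OT 3 h 50 min; Sat reg 8 h 0 min / OT 1 h 2 min; Sun reg 8 h 0 min / OT 0 h 7 min.
Totals: regular 24 h 0 min, overtime 4 h 59 min.

Regular 24.00 hours, overtime 4.98 hours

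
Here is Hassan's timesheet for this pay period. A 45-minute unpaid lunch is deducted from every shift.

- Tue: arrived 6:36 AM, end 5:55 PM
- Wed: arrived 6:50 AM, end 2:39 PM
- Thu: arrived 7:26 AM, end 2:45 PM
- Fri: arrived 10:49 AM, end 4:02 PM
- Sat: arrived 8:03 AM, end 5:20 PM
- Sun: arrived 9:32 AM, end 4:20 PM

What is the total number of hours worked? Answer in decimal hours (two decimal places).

Tue: 6:36 AM–5:55 PM = 11 h 19 min; less 45 min break → 10 h 34 min
Wed: 6:50 AM–2:39 PM = 7 h 49 min; less 45 min break → 7 h 4 min
Thu: 7:26 AM–2:45 PM = 7 h 19 min; less 45 min break → 6 h 34 min
Fri: 10:49 AM–4:02 PM = 5 h 13 min; less 45 min break → 4 h 28 min
Sat: 8:03 AM–5:20 PM = 9 h 17 min; less 45 min break → 8 h 32 min
Sun: 9:32 AM–4:20 PM = 6 h 48 min; less 45 min break → 6 h 3 min
Total: 10 h 34 min + 7 h 4 min + 6 h 34 min + 4 h 28 min + 8 h 32 min + 6 h 3 min = 43 h 15 min.

43.25 hours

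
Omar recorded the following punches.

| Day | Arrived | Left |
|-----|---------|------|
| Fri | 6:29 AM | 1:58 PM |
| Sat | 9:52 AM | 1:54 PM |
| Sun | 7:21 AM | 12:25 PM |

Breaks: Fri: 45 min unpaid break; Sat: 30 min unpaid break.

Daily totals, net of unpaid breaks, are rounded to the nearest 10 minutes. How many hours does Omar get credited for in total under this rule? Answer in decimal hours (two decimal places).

Fri: 6:29 AM–1:58 PM = 7 h 29 min − 45 min = 6 h 44 min → rounds to 6 h 40 min
Sat: 9:52 AM–1:54 PM = 4 h 2 min − 30 min = 3 h 32 min → rounds to 3 h 30 min
Sun: 7:21 AM–12:25 PM = 5 h 4 min → rounds to 5 h 0 min
Total credited: 15 h 10 min.

15.17 hours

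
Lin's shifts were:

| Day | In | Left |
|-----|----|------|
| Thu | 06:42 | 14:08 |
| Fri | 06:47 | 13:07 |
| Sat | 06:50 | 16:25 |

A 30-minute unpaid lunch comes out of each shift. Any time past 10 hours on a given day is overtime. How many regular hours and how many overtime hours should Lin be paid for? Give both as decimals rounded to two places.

Regular 21.85 hours, overtime 0.00 hours

Thu: 06:42–14:08 = 7 h 26 min; less 30 min break → 6 h 56 min
Fri: 06:47–13:07 = 6 h 20 min; less 30 min break → 5 h 50 min
Sat: 06:50–16:25 = 9 h 35 min; less 30 min break → 9 h 5 min
Thu reg 6 h 56 min / OT 0 h 0 min; Fri reg 5 h 50 min / OT 0 h 0 min; Sat reg 9 h 5 min / OT 0 h 0 min.
Totals: regular 21 h 51 min, overtime 0 h 0 min.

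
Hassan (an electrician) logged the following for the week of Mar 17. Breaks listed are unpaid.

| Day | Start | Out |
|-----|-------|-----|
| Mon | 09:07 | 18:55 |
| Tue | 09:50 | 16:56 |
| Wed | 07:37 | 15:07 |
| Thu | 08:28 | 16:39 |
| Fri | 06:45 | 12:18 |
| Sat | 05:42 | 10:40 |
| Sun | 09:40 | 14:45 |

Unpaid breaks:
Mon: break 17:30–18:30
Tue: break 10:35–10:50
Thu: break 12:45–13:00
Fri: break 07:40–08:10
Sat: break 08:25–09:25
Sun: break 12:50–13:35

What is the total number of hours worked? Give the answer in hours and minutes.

Mon: 09:07–18:55 = 9 h 48 min; less 60 min break → 8 h 48 min
Tue: 09:50–16:56 = 7 h 6 min; less 15 min break → 6 h 51 min
Wed: 07:37–15:07 = 7 h 30 min
Thu: 08:28–16:39 = 8 h 11 min; less 15 min break → 7 h 56 min
Fri: 06:45–12:18 = 5 h 33 min; less 30 min break → 5 h 3 min
Sat: 05:42–10:40 = 4 h 58 min; less 60 min break → 3 h 58 min
Sun: 09:40–14:45 = 5 h 5 min; less 45 min break → 4 h 20 min
Total: 8 h 48 min + 6 h 51 min + 7 h 30 min + 7 h 56 min + 5 h 3 min + 3 h 58 min + 4 h 20 min = 44 h 26 min.

44 h 26 min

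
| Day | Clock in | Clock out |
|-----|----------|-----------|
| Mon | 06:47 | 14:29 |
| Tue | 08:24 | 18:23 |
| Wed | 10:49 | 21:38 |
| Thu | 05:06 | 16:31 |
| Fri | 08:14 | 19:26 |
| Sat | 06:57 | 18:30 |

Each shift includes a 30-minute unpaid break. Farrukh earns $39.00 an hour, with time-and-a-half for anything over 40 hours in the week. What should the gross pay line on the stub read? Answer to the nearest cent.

Mon: 06:47–14:29 = 7 h 42 min; less 30 min break → 7 h 12 min
Tue: 08:24–18:23 = 9 h 59 min; less 30 min break → 9 h 29 min
Wed: 10:49–21:38 = 10 h 49 min; less 30 min break → 10 h 19 min
Thu: 05:06–16:31 = 11 h 25 min; less 30 min break → 10 h 55 min
Fri: 08:14–19:26 = 11 h 12 min; less 30 min break → 10 h 42 min
Sat: 06:57–18:30 = 11 h 33 min; less 30 min break → 11 h 3 min
Total worked: 59 h 40 min = 3580 min.
Regular 40 h 0 min = 2400 min at $39.00/h; overtime 19 h 40 min = 1180 min at $58.50/h.
Pay = (2400 × $39.00 + 1180 × $58.50) ÷ 60 = $2710.50.

$2710.50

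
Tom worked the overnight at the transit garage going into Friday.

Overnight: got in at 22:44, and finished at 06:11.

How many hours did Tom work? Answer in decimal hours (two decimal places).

Overnight: 22:44 → midnight = 1 h 16 min; midnight → 06:11 = 6 h 11 min; span 7 h 27 min

7.45 hours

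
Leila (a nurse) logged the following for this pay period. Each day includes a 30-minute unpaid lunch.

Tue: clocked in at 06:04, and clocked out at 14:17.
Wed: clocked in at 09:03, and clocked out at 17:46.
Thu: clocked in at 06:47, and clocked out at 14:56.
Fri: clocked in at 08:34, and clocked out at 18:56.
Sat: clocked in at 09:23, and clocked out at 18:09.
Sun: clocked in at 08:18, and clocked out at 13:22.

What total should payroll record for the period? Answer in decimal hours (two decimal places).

46.28 hours

Tue: 06:04–14:17 = 8 h 13 min; less 30 min break → 7 h 43 min
Wed: 09:03–17:46 = 8 h 43 min; less 30 min break → 8 h 13 min
Thu: 06:47–14:56 = 8 h 9 min; less 30 min break → 7 h 39 min
Fri: 08:34–18:56 = 10 h 22 min; less 30 min break → 9 h 52 min
Sat: 09:23–18:09 = 8 h 46 min; less 30 min break → 8 h 16 min
Sun: 08:18–13:22 = 5 h 4 min; less 30 min break → 4 h 34 min
Total: 7 h 43 min + 8 h 13 min + 7 h 39 min + 9 h 52 min + 8 h 16 min + 4 h 34 min = 46 h 17 min.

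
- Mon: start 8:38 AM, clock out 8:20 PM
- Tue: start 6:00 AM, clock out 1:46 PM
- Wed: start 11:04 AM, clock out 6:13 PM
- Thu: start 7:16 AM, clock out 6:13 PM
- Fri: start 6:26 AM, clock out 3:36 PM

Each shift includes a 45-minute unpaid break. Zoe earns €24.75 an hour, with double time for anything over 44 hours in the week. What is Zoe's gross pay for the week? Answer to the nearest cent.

€1063.84

Mon: 8:38 AM–8:20 PM = 11 h 42 min; less 45 min break → 10 h 57 min
Tue: 6:00 AM–1:46 PM = 7 h 46 min; less 45 min break → 7 h 1 min
Wed: 11:04 AM–6:13 PM = 7 h 9 min; less 45 min break → 6 h 24 min
Thu: 7:16 AM–6:13 PM = 10 h 57 min; less 45 min break → 10 h 12 min
Fri: 6:26 AM–3:36 PM = 9 h 10 min; less 45 min break → 8 h 25 min
Total worked: 42 h 59 min = 2579 min.
Regular 42 h 59 min = 2579 min at €24.75/h; overtime 0 h 0 min = 0 min at €49.50/h.
Pay = (2579 × €24.75 + 0 × €49.50) ÷ 60 = €1063.84.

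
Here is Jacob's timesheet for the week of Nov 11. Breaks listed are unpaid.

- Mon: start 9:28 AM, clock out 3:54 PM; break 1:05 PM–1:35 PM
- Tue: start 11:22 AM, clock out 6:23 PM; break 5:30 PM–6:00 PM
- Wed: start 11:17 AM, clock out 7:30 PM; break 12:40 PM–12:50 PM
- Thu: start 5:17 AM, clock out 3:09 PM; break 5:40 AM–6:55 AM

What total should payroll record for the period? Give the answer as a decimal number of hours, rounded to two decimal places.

Mon: 9:28 AM–3:54 PM = 6 h 26 min; less 30 min break → 5 h 56 min
Tue: 11:22 AM–6:23 PM = 7 h 1 min; less 30 min break → 6 h 31 min
Wed: 11:17 AM–7:30 PM = 8 h 13 min; less 10 min break → 8 h 3 min
Thu: 5:17 AM–3:09 PM = 9 h 52 min; less 75 min break → 8 h 37 min
Total: 5 h 56 min + 6 h 31 min + 8 h 3 min + 8 h 37 min = 29 h 7 min.

29.12 hours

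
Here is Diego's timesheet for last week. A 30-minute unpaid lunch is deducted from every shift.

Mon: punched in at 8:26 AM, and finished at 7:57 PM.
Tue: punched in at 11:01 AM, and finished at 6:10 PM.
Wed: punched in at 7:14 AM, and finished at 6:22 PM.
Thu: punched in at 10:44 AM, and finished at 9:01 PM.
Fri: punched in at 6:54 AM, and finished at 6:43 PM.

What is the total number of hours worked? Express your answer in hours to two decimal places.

49.40 hours

Mon: 8:26 AM–7:57 PM = 11 h 31 min; less 30 min break → 11 h 1 min
Tue: 11:01 AM–6:10 PM = 7 h 9 min; less 30 min break → 6 h 39 min
Wed: 7:14 AM–6:22 PM = 11 h 8 min; less 30 min break → 10 h 38 min
Thu: 10:44 AM–9:01 PM = 10 h 17 min; less 30 min break → 9 h 47 min
Fri: 6:54 AM–6:43 PM = 11 h 49 min; less 30 min break → 11 h 19 min
Total: 11 h 1 min + 6 h 39 min + 10 h 38 min + 9 h 47 min + 11 h 19 min = 49 h 24 min.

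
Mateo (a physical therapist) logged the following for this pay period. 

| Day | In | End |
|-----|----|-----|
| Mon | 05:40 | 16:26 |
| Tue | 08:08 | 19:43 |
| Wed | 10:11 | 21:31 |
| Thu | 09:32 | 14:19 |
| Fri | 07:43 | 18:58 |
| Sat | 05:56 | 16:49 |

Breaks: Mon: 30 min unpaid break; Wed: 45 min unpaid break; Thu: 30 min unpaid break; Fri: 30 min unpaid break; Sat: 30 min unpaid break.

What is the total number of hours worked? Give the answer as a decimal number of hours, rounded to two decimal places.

57.85 hours

Mon: 05:40–16:26 = 10 h 46 min; less 30 min break → 10 h 16 min
Tue: 08:08–19:43 = 11 h 35 min
Wed: 10:11–21:31 = 11 h 20 min; less 45 min break → 10 h 35 min
Thu: 09:32–14:19 = 4 h 47 min; less 30 min break → 4 h 17 min
Fri: 07:43–18:58 = 11 h 15 min; less 30 min break → 10 h 45 min
Sat: 05:56–16:49 = 10 h 53 min; less 30 min break → 10 h 23 min
Total: 10 h 16 min + 11 h 35 min + 10 h 35 min + 4 h 17 min + 10 h 45 min + 10 h 23 min = 57 h 51 min.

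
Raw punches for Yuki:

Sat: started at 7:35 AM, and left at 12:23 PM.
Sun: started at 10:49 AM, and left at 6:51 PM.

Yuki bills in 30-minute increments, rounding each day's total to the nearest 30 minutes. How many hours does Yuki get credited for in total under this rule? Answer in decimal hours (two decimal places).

13.00 hours

Sat: 7:35 AM–12:23 PM = 4 h 48 min → rounds to 5 h 0 min
Sun: 10:49 AM–6:51 PM = 8 h 2 min → rounds to 8 h 0 min
Total credited: 13 h 0 min.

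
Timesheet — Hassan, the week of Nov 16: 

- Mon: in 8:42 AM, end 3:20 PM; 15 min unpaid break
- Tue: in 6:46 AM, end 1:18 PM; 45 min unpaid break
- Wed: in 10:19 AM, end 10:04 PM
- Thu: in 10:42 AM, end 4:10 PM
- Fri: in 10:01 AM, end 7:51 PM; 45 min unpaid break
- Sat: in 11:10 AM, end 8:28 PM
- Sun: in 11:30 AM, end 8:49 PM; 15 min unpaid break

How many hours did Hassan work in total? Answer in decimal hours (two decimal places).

56.83 hours

Mon: 8:42 AM–3:20 PM = 6 h 38 min; less 15 min break → 6 h 23 min
Tue: 6:46 AM–1:18 PM = 6 h 32 min; less 45 min break → 5 h 47 min
Wed: 10:19 AM–10:04 PM = 11 h 45 min
Thu: 10:42 AM–4:10 PM = 5 h 28 min
Fri: 10:01 AM–7:51 PM = 9 h 50 min; less 45 min break → 9 h 5 min
Sat: 11:10 AM–8:28 PM = 9 h 18 min
Sun: 11:30 AM–8:49 PM = 9 h 19 min; less 15 min break → 9 h 4 min
Total: 6 h 23 min + 5 h 47 min + 11 h 45 min + 5 h 28 min + 9 h 5 min + 9 h 18 min + 9 h 4 min = 56 h 50 min.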